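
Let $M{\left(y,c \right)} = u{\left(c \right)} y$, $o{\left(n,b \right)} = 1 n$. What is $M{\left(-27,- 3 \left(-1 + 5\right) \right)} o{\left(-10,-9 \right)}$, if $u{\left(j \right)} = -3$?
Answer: $-810$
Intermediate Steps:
$o{\left(n,b \right)} = n$
$M{\left(y,c \right)} = - 3 y$
$M{\left(-27,- 3 \left(-1 + 5\right) \right)} o{\left(-10,-9 \right)} = \left(-3\right) \left(-27\right) \left(-10\right) = 81 \left(-10\right) = -810$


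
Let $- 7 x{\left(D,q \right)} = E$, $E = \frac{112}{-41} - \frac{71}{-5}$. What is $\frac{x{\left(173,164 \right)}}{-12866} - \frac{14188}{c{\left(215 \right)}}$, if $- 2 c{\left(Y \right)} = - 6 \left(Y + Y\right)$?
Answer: $- \frac{26194589669}{2381689590} \approx -10.998$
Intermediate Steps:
$c{\left(Y \right)} = 6 Y$ ($c{\left(Y \right)} = - \frac{\left(-6\right) \left(Y + Y\right)}{2} = - \frac{\left(-6\right) 2 Y}{2} = - \frac{\left(-12\right) Y}{2} = 6 Y$)
$E = \frac{2351}{205}$ ($E = 112 \left(- \frac{1}{41}\right) - - \frac{71}{5} = - \frac{112}{41} + \frac{71}{5} = \frac{2351}{205} \approx 11.468$)
$x{\left(D,q \right)} = - \frac{2351}{1435}$ ($x{\left(D,q \right)} = \left(- \frac{1}{7}\right) \frac{2351}{205} = - \frac{2351}{1435}$)
$\frac{x{\left(173,164 \right)}}{-12866} - \frac{14188}{c{\left(215 \right)}} = - \frac{2351}{1435 \left(-12866\right)} - \frac{14188}{6 \cdot 215} = \left(- \frac{2351}{1435}\right) \left(- \frac{1}{12866}\right) - \frac{14188}{1290} = \frac{2351}{18462710} - \frac{7094}{645} = - \frac{26194589669}{2381689590}$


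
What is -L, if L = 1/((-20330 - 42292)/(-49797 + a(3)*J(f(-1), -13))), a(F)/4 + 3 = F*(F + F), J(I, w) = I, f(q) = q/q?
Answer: -16579/20874 ≈ -0.79424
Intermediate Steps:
f(q) = 1
a(F) = -12 + 8*F² (a(F) = -12 + 4*(F*(F + F)) = -12 + 4*(F*(2*F)) = -12 + 4*(2*F²) = -12 + 8*F²)
L = 16579/20874 (L = 1/((-20330 - 42292)/(-49797 + (-12 + 8*3²)*1)) = 1/(-62622/(-49797 + (-12 + 8*9)*1)) = 1/(-62622/(-49797 + (-12 + 72)*1)) = 1/(-62622/(-49797 + 60*1)) = 1/(-62622/(-49797 + 60)) = 1/(-62622/(-49737)) = 1/(-62622*(-1/49737)) = 1/(20874/16579) = 16579/20874 ≈ 0.79424)
-L = -1*16579/20874 = -16579/20874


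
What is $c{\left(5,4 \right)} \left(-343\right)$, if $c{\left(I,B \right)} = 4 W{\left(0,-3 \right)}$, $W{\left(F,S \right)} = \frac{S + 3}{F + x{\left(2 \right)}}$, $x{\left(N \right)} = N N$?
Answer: $0$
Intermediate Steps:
$x{\left(N \right)} = N^{2}$
$W{\left(F,S \right)} = \frac{3 + S}{4 + F}$ ($W{\left(F,S \right)} = \frac{S + 3}{F + 2^{2}} = \frac{3 + S}{F + 4} = \frac{3 + S}{4 + F}$)
$c{\left(I,B \right)} = 0$ ($c{\left(I,B \right)} = 4 \frac{3 - 3}{4 + 0} = 4 \cdot \frac{1}{4} \cdot 0 = 4 \cdot 0 = 0$)
$c{\left(5,4 \right)} \left(-343\right) = 0 \left(-343\right) = 0$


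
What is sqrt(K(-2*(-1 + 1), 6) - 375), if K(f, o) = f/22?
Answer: 5*I*sqrt(15) ≈ 19.365*I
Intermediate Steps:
K(f, o) = f/22 (K(f, o) = f*(1/22) = f/22)
sqrt(K(-2*(-1 + 1), 6) - 375) = sqrt((-2*(-1 + 1))/22 - 375) = sqrt((-2*0)/22 - 375) = sqrt((1/22)*0 - 375) = sqrt(0 - 375) = sqrt(-375) = 5*I*sqrt(15)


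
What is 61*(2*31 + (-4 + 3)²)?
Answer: 3843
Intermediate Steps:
61*(2*31 + (-4 + 3)²) = 61*(62 + (-1)²) = 61*(62 + 1) = 61*63 = 3843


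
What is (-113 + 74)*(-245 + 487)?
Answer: -9438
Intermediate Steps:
(-113 + 74)*(-245 + 487) = -39*242 = -9438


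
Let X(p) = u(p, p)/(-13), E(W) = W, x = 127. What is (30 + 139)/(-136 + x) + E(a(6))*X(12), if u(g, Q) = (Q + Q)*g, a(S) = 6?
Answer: -17749/117 ≈ -151.70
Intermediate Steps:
u(g, Q) = 2*Q*g (u(g, Q) = (2*Q)*g = 2*Q*g)
X(p) = -2*p²/13 (X(p) = (2*p*p)/(-13) = (2*p²)*(-1/13) = -2*p²/13)
(30 + 139)/(-136 + x) + E(a(6))*X(12) = (30 + 139)/(-136 + 127) + 6*(-2/13*12²) = 169/(-9) + 6*(-2/13*144) = 169*(-⅑) + 6*(-288/13) = -169/9 - 1728/13 = -17749/117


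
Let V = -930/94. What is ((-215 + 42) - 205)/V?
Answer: 5922/155 ≈ 38.206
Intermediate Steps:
V = -465/47 (V = -930*1/94 = -465/47 ≈ -9.8936)
((-215 + 42) - 205)/V = ((-215 + 42) - 205)/(-465/47) = (-173 - 205)*(-47/465) = -378*(-47/465) = 5922/155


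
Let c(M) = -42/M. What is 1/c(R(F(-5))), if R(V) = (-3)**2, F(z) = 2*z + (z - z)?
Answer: -3/14 ≈ -0.21429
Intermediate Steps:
F(z) = 2*z (F(z) = 2*z + 0 = 2*z)
R(V) = 9
1/c(R(F(-5))) = 1/(-42/9) = 1/(-42*1/9) = 1/(-14/3) = -3/14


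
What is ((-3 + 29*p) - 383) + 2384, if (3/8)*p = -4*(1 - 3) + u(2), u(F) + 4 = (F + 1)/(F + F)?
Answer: 7096/3 ≈ 2365.3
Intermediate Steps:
u(F) = -4 + (1 + F)/(2*F) (u(F) = -4 + (F + 1)/(F + F) = -4 + (1 + F)/((2*F)) = -4 + (1 + F)*(1/(2*F)) = -4 + (1 + F)/(2*F))
p = 38/3 (p = 8*(-4*(1 - 3) + (½)*(1 - 7*2)/2)/3 = 8*(-4*(-2) + (½)*(½)*(1 - 14))/3 = 8*(8 + (½)*(½)*(-13))/3 = 8*(8 - 13/4)/3 = (8/3)*(19/4) = 38/3 ≈ 12.667)
((-3 + 29*p) - 383) + 2384 = ((-3 + 29*(38/3)) - 383) + 2384 = ((-3 + 1102/3) - 383) + 2384 = (1093/3 - 383) + 2384 = -56/3 + 2384 = 7096/3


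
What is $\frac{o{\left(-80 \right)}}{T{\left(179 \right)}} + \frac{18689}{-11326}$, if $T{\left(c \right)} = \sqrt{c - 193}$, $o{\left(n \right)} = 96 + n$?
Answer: $- \frac{18689}{11326} - \frac{8 i \sqrt{14}}{7} \approx -1.6501 - 4.2762 i$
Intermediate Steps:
$T{\left(c \right)} = \sqrt{-193 + c}$
$\frac{o{\left(-80 \right)}}{T{\left(179 \right)}} + \frac{18689}{-11326} = \frac{96 - 80}{\sqrt{-193 + 179}} + \frac{18689}{-11326} = \frac{16}{\sqrt{-14}} + 18689 \left(- \frac{1}{11326}\right) = \frac{16}{i \sqrt{14}} - \frac{18689}{11326} = 16 \left(- \frac{i \sqrt{14}}{14}\right) - \frac{18689}{11326} = - \frac{8 i \sqrt{14}}{7} - \frac{18689}{11326} = - \frac{18689}{11326} - \frac{8 i \sqrt{14}}{7}$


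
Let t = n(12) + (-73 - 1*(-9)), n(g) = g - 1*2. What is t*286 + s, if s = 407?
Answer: -15037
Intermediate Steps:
n(g) = -2 + g (n(g) = g - 2 = -2 + g)
t = -54 (t = (-2 + 12) + (-73 - 1*(-9)) = 10 + (-73 + 9) = 10 - 64 = -54)
t*286 + s = -54*286 + 407 = -15444 + 407 = -15037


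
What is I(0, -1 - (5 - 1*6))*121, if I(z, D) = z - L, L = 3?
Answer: -363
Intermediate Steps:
I(z, D) = -3 + z (I(z, D) = z - 1*3 = z - 3 = -3 + z)
I(0, -1 - (5 - 1*6))*121 = (-3 + 0)*121 = -3*121 = -363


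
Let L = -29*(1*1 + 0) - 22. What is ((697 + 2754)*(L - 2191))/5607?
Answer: -1105306/801 ≈ -1379.9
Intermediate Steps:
L = -51 (L = -29*(1 + 0) - 22 = -29*1 - 22 = -29 - 22 = -51)
((697 + 2754)*(L - 2191))/5607 = ((697 + 2754)*(-51 - 2191))/5607 = (3451*(-2242))*(1/5607) = -7737142*1/5607 = -1105306/801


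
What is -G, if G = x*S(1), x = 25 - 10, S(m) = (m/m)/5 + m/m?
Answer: -18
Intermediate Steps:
S(m) = 6/5 (S(m) = 1*(⅕) + 1 = ⅕ + 1 = 6/5)
x = 15
G = 18 (G = 15*(6/5) = 18)
-G = -1*18 = -18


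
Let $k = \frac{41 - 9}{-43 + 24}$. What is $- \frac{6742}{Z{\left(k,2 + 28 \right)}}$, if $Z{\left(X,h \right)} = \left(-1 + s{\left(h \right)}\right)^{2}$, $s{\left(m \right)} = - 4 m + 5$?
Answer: $- \frac{3371}{6728} \approx -0.50104$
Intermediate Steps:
$s{\left(m \right)} = 5 - 4 m$
$k = - \frac{32}{19}$ ($k = \frac{32}{-19} = 32 \left(- \frac{1}{19}\right) = - \frac{32}{19} \approx -1.6842$)
$Z{\left(X,h \right)} = \left(4 - 4 h\right)^{2}$ ($Z{\left(X,h \right)} = \left(-1 - \left(-5 + 4 h\right)\right)^{2} = \left(4 - 4 h\right)^{2}$)
$- \frac{6742}{Z{\left(k,2 + 28 \right)}} = - \frac{6742}{16 \left(-1 + \left(2 + 28\right)\right)^{2}} = - \frac{6742}{16 \left(-1 + 30\right)^{2}} = - \frac{6742}{16 \cdot 29^{2}} = - \frac{6742}{16 \cdot 841} = - \frac{6742}{13456} = \left(-6742\right) \frac{1}{13456} = - \frac{3371}{6728}$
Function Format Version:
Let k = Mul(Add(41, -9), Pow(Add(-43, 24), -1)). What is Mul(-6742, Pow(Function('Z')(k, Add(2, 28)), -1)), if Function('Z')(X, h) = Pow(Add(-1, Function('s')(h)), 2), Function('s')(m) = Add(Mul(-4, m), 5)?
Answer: Rational(-3371, 6728) ≈ -0.50104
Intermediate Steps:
Function('s')(m) = Add(5, Mul(-4, m))
k = Rational(-32, 19) (k = Mul(32, Pow(-19, -1)) = Mul(32, Rational(-1, 19)) = Rational(-32, 19) ≈ -1.6842)
Function('Z')(X, h) = Pow(Add(4, Mul(-4, h)), 2) (Function('Z')(X, h) = Pow(Add(-1, Add(5, Mul(-4, h))), 2) = Pow(Add(4, Mul(-4, h)), 2))
Mul(-6742, Pow(Function('Z')(k, Add(2, 28)), -1)) = Mul(-6742, Pow(Mul(16, Pow(Add(-1, Add(2, 28)), 2)), -1)) = Mul(-6742, Pow(Mul(16, Pow(Add(-1, 30), 2)), -1)) = Mul(-6742, Pow(Mul(16, Pow(29, 2)), -1)) = Mul(-6742, Pow(Mul(16, 841), -1)) = Mul(-6742, Pow(13456, -1)) = Mul(-6742, Rational(1, 13456)) = Rational(-3371, 6728)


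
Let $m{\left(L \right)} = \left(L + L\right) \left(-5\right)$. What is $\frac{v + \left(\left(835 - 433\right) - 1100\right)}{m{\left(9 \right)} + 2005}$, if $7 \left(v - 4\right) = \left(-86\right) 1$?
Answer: $- \frac{4944}{13405} \approx -0.36882$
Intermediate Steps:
$m{\left(L \right)} = - 10 L$ ($m{\left(L \right)} = 2 L \left(-5\right) = - 10 L$)
$v = - \frac{58}{7}$ ($v = 4 + \frac{\left(-86\right) 1}{7} = 4 + \frac{1}{7} \left(-86\right) = 4 - \frac{86}{7} = - \frac{58}{7} \approx -8.2857$)
$\frac{v + \left(\left(835 - 433\right) - 1100\right)}{m{\left(9 \right)} + 2005} = \frac{- \frac{58}{7} + \left(\left(835 - 433\right) - 1100\right)}{\left(-10\right) 9 + 2005} = \frac{- \frac{58}{7} + \left(402 - 1100\right)}{-90 + 2005} = \frac{- \frac{58}{7} - 698}{1915} = \left(- \frac{4944}{7}\right) \frac{1}{1915} = - \frac{4944}{13405}$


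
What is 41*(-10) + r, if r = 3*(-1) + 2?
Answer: -411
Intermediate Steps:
r = -1 (r = -3 + 2 = -1)
41*(-10) + r = 41*(-10) - 1 = -410 - 1 = -411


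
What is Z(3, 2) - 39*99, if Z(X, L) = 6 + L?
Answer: -3853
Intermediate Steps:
Z(3, 2) - 39*99 = (6 + 2) - 39*99 = 8 - 3861 = -3853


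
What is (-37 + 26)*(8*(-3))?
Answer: 264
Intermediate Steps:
(-37 + 26)*(8*(-3)) = -11*(-24) = 264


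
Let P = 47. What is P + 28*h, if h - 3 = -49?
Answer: -1241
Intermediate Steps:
h = -46 (h = 3 - 49 = -46)
P + 28*h = 47 + 28*(-46) = 47 - 1288 = -1241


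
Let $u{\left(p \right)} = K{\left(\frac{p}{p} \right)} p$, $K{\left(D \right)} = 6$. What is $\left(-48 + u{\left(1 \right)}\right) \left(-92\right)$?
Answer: $3864$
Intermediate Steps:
$u{\left(p \right)} = 6 p$
$\left(-48 + u{\left(1 \right)}\right) \left(-92\right) = \left(-48 + 6 \cdot 1\right) \left(-92\right) = \left(-48 + 6\right) \left(-92\right) = \left(-42\right) \left(-92\right) = 3864$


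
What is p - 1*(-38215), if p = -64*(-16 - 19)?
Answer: 40455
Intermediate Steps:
p = 2240 (p = -64*(-35) = 2240)
p - 1*(-38215) = 2240 - 1*(-38215) = 2240 + 38215 = 40455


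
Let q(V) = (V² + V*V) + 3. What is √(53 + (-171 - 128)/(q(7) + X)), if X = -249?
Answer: √301291/74 ≈ 7.4176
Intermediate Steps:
q(V) = 3 + 2*V² (q(V) = (V² + V²) + 3 = 2*V² + 3 = 3 + 2*V²)
√(53 + (-171 - 128)/(q(7) + X)) = √(53 + (-171 - 128)/((3 + 2*7²) - 249)) = √(53 - 299/((3 + 2*49) - 249)) = √(53 - 299/((3 + 98) - 249)) = √(53 - 299/(101 - 249)) = √(53 - 299/(-148)) = √(53 - 299*(-1/148)) = √(53 + 299/148) = √(8143/148) = √301291/74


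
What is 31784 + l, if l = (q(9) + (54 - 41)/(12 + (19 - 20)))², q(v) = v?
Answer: 3858408/121 ≈ 31888.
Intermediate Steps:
l = 12544/121 (l = (9 + (54 - 41)/(12 + (19 - 20)))² = (9 + 13/(12 - 1))² = (9 + 13/11)² = (112/11)² = 12544/121 ≈ 103.67)
31784 + l = 31784 + 12544/121 = 3858408/121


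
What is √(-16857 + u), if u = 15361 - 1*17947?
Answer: I*√19443 ≈ 139.44*I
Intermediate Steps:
u = -2586 (u = 15361 - 17947 = -2586)
√(-16857 + u) = √(-16857 - 2586) = √(-19443) = I*√19443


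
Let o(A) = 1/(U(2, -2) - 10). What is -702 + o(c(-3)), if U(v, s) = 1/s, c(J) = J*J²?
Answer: -14744/21 ≈ -702.10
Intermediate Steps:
c(J) = J³
o(A) = -2/21 (o(A) = 1/(1/(-2) - 10) = 1/(-½ - 10) = 1/(-21/2) = -2/21)
-702 + o(c(-3)) = -702 - 2/21 = -14744/21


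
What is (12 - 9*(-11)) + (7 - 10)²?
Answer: 120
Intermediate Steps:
(12 - 9*(-11)) + (7 - 10)² = (12 + 99) + (-3)² = 111 + 9 = 120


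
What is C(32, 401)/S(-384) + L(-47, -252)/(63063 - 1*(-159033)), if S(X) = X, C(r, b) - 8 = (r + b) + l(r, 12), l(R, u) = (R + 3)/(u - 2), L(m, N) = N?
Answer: -588205/507648 ≈ -1.1587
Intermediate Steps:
l(R, u) = (3 + R)/(-2 + u)
C(r, b) = 83/10 + b + 11*r/10 (C(r, b) = 8 + ((r + b) + (3 + r)/(-2 + 12)) = 8 + ((b + r) + (3 + r)/10) = 8 + ((b + r) + (3/10 + r/10)) = 8 + (3/10 + b + 11*r/10) = 83/10 + b + 11*r/10)
C(32, 401)/S(-384) + L(-47, -252)/(63063 - 1*(-159033)) = (83/10 + 401 + (11/10)*32)/(-384) - 252/(63063 - 1*(-159033)) = (83/10 + 401 + 176/5)*(-1/384) - 252/(63063 + 159033) = (889/2)*(-1/384) - 252/222096 = -889/768 - 252*1/222096 = -889/768 - 3/2644 = -588205/507648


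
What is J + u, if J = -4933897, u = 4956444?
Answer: 22547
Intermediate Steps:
J + u = -4933897 + 4956444 = 22547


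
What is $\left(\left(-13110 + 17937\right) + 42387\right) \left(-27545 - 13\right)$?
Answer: $-1301123412$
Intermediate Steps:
$\left(\left(-13110 + 17937\right) + 42387\right) \left(-27545 - 13\right) = \left(4827 + 42387\right) \left(-27558\right) = 47214 \left(-27558\right) = -1301123412$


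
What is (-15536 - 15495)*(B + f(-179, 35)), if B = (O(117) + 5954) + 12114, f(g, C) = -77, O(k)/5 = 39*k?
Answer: -1266250986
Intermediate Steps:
O(k) = 195*k (O(k) = 5*(39*k) = 195*k)
B = 40883 (B = (195*117 + 5954) + 12114 = (22815 + 5954) + 12114 = 28769 + 12114 = 40883)
(-15536 - 15495)*(B + f(-179, 35)) = (-15536 - 15495)*(40883 - 77) = -31031*40806 = -1266250986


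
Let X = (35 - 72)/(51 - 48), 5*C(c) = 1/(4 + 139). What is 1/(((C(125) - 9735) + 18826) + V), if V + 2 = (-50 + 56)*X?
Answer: 715/6445726 ≈ 0.00011093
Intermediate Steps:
C(c) = 1/715 (C(c) = 1/(5*(4 + 139)) = (1/5)/143 = (1/5)*(1/143) = 1/715)
X = -37/3 ≈ -12.333
V = -76 (V = -2 + (-50 + 56)*(-37/3) = -2 + 6*(-37/3) = -2 - 74 = -76)
1/(((C(125) - 9735) + 18826) + V) = 1/(((1/715 - 9735) + 18826) - 76) = 1/((-6960524/715 + 18826) - 76) = 1/(6500066/715 - 76) = 1/(6445726/715) = 715/6445726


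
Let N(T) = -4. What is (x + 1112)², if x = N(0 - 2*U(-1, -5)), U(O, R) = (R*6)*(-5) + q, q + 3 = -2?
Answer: 1227664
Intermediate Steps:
q = -5 (q = -3 - 2 = -5)
U(O, R) = -5 - 30*R (U(O, R) = (R*6)*(-5) - 5 = (6*R)*(-5) - 5 = -30*R - 5 = -5 - 30*R)
x = -4
(x + 1112)² = (-4 + 1112)² = 1108² = 1227664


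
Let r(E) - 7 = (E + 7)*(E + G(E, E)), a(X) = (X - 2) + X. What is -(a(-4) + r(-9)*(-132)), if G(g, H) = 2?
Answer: 2782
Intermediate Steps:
a(X) = -2 + 2*X (a(X) = (-2 + X) + X = -2 + 2*X)
r(E) = 7 + (2 + E)*(7 + E) (r(E) = 7 + (E + 7)*(E + 2) = 7 + (7 + E)*(2 + E) = 7 + (2 + E)*(7 + E))
-(a(-4) + r(-9)*(-132)) = -((-2 + 2*(-4)) + (21 + (-9)**2 + 9*(-9))*(-132)) = -((-2 - 8) + (21 + 81 - 81)*(-132)) = -(-10 + 21*(-132)) = -(-10 - 2772) = -1*(-2782) = 2782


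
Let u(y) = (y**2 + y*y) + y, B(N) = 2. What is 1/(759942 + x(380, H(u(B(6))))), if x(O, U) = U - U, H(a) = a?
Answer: 1/759942 ≈ 1.3159e-6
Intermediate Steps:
u(y) = y + 2*y**2 (u(y) = (y**2 + y**2) + y = 2*y**2 + y = y + 2*y**2)
x(O, U) = 0
1/(759942 + x(380, H(u(B(6))))) = 1/(759942 + 0) = 1/759942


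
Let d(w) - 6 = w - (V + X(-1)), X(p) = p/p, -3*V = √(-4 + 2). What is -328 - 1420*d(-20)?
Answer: 20972 - 1420*I*√2/3 ≈ 20972.0 - 669.39*I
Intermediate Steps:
V = -I*√2/3 (V = -√(-4 + 2)/3 = -I*√2/3 ≈ -0.4714*I)
X(p) = 1
d(w) = 5 + w + I*√2/3 (d(w) = 6 + (w - (-I*√2/3 + 1)) = 6 + (w - (1 - I*√2/3)) = 6 + (w + (-1 + I*√2/3)) = 6 + (-1 + w + I*√2/3) = 5 + w + I*√2/3)
-328 - 1420*d(-20) = -328 - 1420*(5 - 20 + I*√2/3) = -328 - 1420*(-15 + I*√2/3) = -328 + (21300 - 1420*I*√2/3) = 20972 - 1420*I*√2/3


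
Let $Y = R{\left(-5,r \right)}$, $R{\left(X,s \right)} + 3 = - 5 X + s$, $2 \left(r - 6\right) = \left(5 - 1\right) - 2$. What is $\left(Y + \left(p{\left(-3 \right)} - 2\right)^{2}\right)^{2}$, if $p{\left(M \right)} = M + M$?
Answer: $8649$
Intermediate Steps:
$p{\left(M \right)} = 2 M$
$r = 7$ ($r = 6 + \frac{\left(5 - 1\right) - 2}{2} = 6 + \frac{4 - 2}{2} = 6 + \frac{1}{2} \cdot 2 = 6 + 1 = 7$)
$R{\left(X,s \right)} = -3 + s - 5 X$ ($R{\left(X,s \right)} = -3 - \left(- s + 5 X\right) = -3 + s - 5 X$)
$Y = 29$ ($Y = -3 + 7 - -25 = -3 + 7 + 25 = 29$)
$\left(Y + \left(p{\left(-3 \right)} - 2\right)^{2}\right)^{2} = \left(29 + \left(2 \left(-3\right) - 2\right)^{2}\right)^{2} = \left(29 + \left(-6 - 2\right)^{2}\right)^{2} = \left(29 + \left(-8\right)^{2}\right)^{2} = \left(29 + 64\right)^{2} = 93^{2} = 8649$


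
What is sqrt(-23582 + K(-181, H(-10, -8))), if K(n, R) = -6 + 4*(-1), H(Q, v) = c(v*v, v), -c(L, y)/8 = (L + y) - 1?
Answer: 2*I*sqrt(5898) ≈ 153.6*I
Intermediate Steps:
c(L, y) = 8 - 8*L - 8*y (c(L, y) = -8*((L + y) - 1) = -8*(-1 + L + y) = 8 - 8*L - 8*y)
H(Q, v) = 8 - 8*v - 8*v**2 (H(Q, v) = 8 - 8*v*v - 8*v = 8 - 8*v**2 - 8*v = 8 - 8*v - 8*v**2)
K(n, R) = -10 (K(n, R) = -6 - 4 = -10)
sqrt(-23582 + K(-181, H(-10, -8))) = sqrt(-23582 - 10) = sqrt(-23592) = 2*I*sqrt(5898)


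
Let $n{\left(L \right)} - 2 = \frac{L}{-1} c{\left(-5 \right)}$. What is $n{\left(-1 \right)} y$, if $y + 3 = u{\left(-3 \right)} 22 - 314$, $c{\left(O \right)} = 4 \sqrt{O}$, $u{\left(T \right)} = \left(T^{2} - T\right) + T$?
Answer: $-238 - 476 i \sqrt{5} \approx -238.0 - 1064.4 i$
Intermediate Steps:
$u{\left(T \right)} = T^{2}$
$n{\left(L \right)} = 2 - 4 i L \sqrt{5}$ ($n{\left(L \right)} = 2 + \frac{L}{-1} \cdot 4 \sqrt{-5} = 2 + L \left(-1\right) 4 i \sqrt{5} = 2 + - L 4 i \sqrt{5} = 2 - 4 i L \sqrt{5}$)
$y = -119$ ($y = -3 - \left(314 - \left(-3\right)^{2} \cdot 22\right) = -3 + \left(9 \cdot 22 - 314\right) = -3 + \left(198 - 314\right) = -3 - 116 = -119$)
$n{\left(-1 \right)} y = \left(2 - 4 i \left(-1\right) \sqrt{5}\right) \left(-119\right) = \left(2 + 4 i \sqrt{5}\right) \left(-119\right) = -238 - 476 i \sqrt{5}$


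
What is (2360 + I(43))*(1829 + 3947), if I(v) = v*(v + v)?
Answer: 34991008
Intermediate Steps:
I(v) = 2*v² (I(v) = v*(2*v) = 2*v²)
(2360 + I(43))*(1829 + 3947) = (2360 + 2*43²)*(1829 + 3947) = (2360 + 2*1849)*5776 = (2360 + 3698)*5776 = 6058*5776 = 34991008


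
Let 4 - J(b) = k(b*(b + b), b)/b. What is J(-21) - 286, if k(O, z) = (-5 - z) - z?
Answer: -5885/21 ≈ -280.24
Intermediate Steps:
k(O, z) = -5 - 2*z
J(b) = 4 - (-5 - 2*b)/b
J(-21) - 286 = (6 + 5/(-21)) - 286 = (6 + 5*(-1/21)) - 286 = (6 - 5/21) - 286 = 121/21 - 286 = -5885/21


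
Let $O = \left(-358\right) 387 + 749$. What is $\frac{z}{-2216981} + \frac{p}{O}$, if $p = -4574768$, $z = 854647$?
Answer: $\frac{911309631159}{27772120987} \approx 32.814$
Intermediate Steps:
$O = -137797$ ($O = -138546 + 749 = -137797$)
$\frac{z}{-2216981} + \frac{p}{O} = \frac{854647}{-2216981} - \frac{4574768}{-137797} = 854647 \left(- \frac{1}{2216981}\right) - - \frac{415888}{12527} = - \frac{854647}{2216981} + \frac{415888}{12527} = \frac{911309631159}{27772120987}$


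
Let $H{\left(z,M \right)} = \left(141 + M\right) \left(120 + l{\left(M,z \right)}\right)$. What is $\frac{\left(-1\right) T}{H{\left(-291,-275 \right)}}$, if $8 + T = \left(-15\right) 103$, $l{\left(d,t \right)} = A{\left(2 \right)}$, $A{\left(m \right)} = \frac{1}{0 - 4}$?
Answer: $- \frac{3106}{32093} \approx -0.096781$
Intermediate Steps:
$A{\left(m \right)} = - \frac{1}{4}$ ($A{\left(m \right)} = \frac{1}{-4} = - \frac{1}{4}$)
$l{\left(d,t \right)} = - \frac{1}{4}$
$H{\left(z,M \right)} = \frac{67539}{4} + \frac{479 M}{4}$ ($H{\left(z,M \right)} = \left(141 + M\right) \left(120 - \frac{1}{4}\right) = \left(141 + M\right) \frac{479}{4} = \frac{67539}{4} + \frac{479 M}{4}$)
$T = -1553$ ($T = -8 - 1545 = -1553$)
$\frac{\left(-1\right) T}{H{\left(-291,-275 \right)}} = \frac{\left(-1\right) \left(-1553\right)}{\frac{67539}{4} + \frac{479}{4} \left(-275\right)} = \frac{1553}{\frac{67539}{4} - \frac{131725}{4}} = \frac{1553}{- \frac{32093}{2}} = 1553 \left(- \frac{2}{32093}\right) = - \frac{3106}{32093}$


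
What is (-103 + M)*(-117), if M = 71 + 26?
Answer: 702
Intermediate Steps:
M = 97
(-103 + M)*(-117) = (-103 + 97)*(-117) = -6*(-117) = 702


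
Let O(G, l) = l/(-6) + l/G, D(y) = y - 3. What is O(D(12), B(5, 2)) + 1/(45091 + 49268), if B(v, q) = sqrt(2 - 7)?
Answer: 1/94359 - I*sqrt(5)/18 ≈ 1.0598e-5 - 0.12423*I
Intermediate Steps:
B(v, q) = I*sqrt(5) (B(v, q) = sqrt(-5) = I*sqrt(5))
D(y) = -3 + y
O(G, l) = -l/6 + l/G (O(G, l) = l*(-1/6) + l/G = -l/6 + l/G)
O(D(12), B(5, 2)) + 1/(45091 + 49268) = (-I*sqrt(5)/6 + (I*sqrt(5))/(-3 + 12)) + 1/(45091 + 49268) = (-I*sqrt(5)/6 + (I*sqrt(5))/9) + 1/94359 = (-I*sqrt(5)/6 + (I*sqrt(5))*(1/9)) + 1/94359 = (-I*sqrt(5)/6 + I*sqrt(5)/9) + 1/94359 = -I*sqrt(5)/18 + 1/94359 = 1/94359 - I*sqrt(5)/18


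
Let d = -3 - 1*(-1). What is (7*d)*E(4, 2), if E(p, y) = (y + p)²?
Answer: -504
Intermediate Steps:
E(p, y) = (p + y)²
d = -2 (d = -3 + 1 = -2)
(7*d)*E(4, 2) = (7*(-2))*(4 + 2)² = -14*6² = -14*36 = -504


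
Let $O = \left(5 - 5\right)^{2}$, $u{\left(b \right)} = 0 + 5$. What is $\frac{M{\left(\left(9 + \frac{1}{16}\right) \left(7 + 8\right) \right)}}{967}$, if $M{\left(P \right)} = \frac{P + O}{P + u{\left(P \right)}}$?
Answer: $\frac{435}{436117} \approx 0.00099744$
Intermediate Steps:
$u{\left(b \right)} = 5$
$O = 0$ ($O = 0^{2} = 0$)
$M{\left(P \right)} = \frac{P}{5 + P}$ ($M{\left(P \right)} = \frac{P + 0}{P + 5} = \frac{P}{5 + P}$)
$\frac{M{\left(\left(9 + \frac{1}{16}\right) \left(7 + 8\right) \right)}}{967} = \frac{\left(9 + \frac{1}{16}\right) \left(7 + 8\right) \frac{1}{5 + \left(9 + \frac{1}{16}\right) \left(7 + 8\right)}}{967} = \frac{\left(9 + \frac{1}{16}\right) 15}{5 + \left(9 + \frac{1}{16}\right) 15} \cdot \frac{1}{967} = \frac{\frac{145}{16} \cdot 15}{5 + \frac{145}{16} \cdot 15} \cdot \frac{1}{967} = \frac{2175}{16 \left(5 + \frac{2175}{16}\right)} \frac{1}{967} = \frac{2175}{16 \cdot \frac{2255}{16}} \cdot \frac{1}{967} = \frac{2175}{16} \cdot \frac{16}{2255} \cdot \frac{1}{967} = \frac{435}{451} \cdot \frac{1}{967} = \frac{435}{436117}$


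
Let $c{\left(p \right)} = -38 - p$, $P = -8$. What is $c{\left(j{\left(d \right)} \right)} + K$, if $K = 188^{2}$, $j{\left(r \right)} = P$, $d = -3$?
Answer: $35314$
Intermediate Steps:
$j{\left(r \right)} = -8$
$K = 35344$
$c{\left(j{\left(d \right)} \right)} + K = \left(-38 - -8\right) + 35344 = \left(-38 + 8\right) + 35344 = -30 + 35344 = 35314$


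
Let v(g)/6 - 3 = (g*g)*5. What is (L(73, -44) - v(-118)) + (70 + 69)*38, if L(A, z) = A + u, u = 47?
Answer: -412336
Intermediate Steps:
L(A, z) = 47 + A (L(A, z) = A + 47 = 47 + A)
v(g) = 18 + 30*g**2 (v(g) = 18 + 6*((g*g)*5) = 18 + 6*(g**2*5) = 18 + 6*(5*g**2) = 18 + 30*g**2)
(L(73, -44) - v(-118)) + (70 + 69)*38 = ((47 + 73) - (18 + 30*(-118)**2)) + (70 + 69)*38 = (120 - (18 + 30*13924)) + 139*38 = (120 - (18 + 417720)) + 5282 = (120 - 1*417738) + 5282 = (120 - 417738) + 5282 = -417618 + 5282 = -412336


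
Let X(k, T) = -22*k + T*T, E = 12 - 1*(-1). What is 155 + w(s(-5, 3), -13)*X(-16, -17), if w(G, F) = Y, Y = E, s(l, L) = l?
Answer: 8488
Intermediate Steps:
E = 13 (E = 12 + 1 = 13)
X(k, T) = T² - 22*k (X(k, T) = -22*k + T² = T² - 22*k)
Y = 13
w(G, F) = 13
155 + w(s(-5, 3), -13)*X(-16, -17) = 155 + 13*((-17)² - 22*(-16)) = 155 + 13*(289 + 352) = 155 + 13*641 = 155 + 8333 = 8488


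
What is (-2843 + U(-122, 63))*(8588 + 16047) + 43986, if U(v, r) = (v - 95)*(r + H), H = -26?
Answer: -267787734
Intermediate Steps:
U(v, r) = (-95 + v)*(-26 + r) (U(v, r) = (v - 95)*(r - 26) = (-95 + v)*(-26 + r))
(-2843 + U(-122, 63))*(8588 + 16047) + 43986 = (-2843 + (2470 - 95*63 - 26*(-122) + 63*(-122)))*(8588 + 16047) + 43986 = (-2843 + (2470 - 5985 + 3172 - 7686))*24635 + 43986 = (-2843 - 8029)*24635 + 43986 = -10872*24635 + 43986 = -267831720 + 43986 = -267787734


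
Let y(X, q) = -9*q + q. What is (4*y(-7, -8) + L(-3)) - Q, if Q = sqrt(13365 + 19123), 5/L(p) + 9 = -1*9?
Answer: 4603/18 - 2*sqrt(8122) ≈ 75.478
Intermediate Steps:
L(p) = -5/18 (L(p) = 5/(-9 - 1*9) = 5/(-9 - 9) = 5/(-18) = 5*(-1/18) = -5/18)
y(X, q) = -8*q
Q = 2*sqrt(8122) (Q = sqrt(32488) = 2*sqrt(8122) ≈ 180.24)
(4*y(-7, -8) + L(-3)) - Q = (4*(-8*(-8)) - 5/18) - 2*sqrt(8122) = (4*64 - 5/18) - 2*sqrt(8122) = (256 - 5/18) - 2*sqrt(8122) = 4603/18 - 2*sqrt(8122)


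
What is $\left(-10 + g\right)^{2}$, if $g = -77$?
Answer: $7569$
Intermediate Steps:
$\left(-10 + g\right)^{2} = \left(-10 - 77\right)^{2} = \left(-87\right)^{2} = 7569$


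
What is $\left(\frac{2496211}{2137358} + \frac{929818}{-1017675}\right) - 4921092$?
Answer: $- \frac{10704042844356905219}{2175135802650} \approx -4.9211 \cdot 10^{6}$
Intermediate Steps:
$\left(\frac{2496211}{2137358} + \frac{929818}{-1017675}\right) - 4921092 = \left(2496211 \cdot \frac{1}{2137358} + 929818 \left(- \frac{1}{1017675}\right)\right) - 4921092 = \left(\frac{2496211}{2137358} - \frac{929818}{1017675}\right) - 4921092 = \frac{552977588581}{2175135802650} - 4921092 = - \frac{10704042844356905219}{2175135802650}$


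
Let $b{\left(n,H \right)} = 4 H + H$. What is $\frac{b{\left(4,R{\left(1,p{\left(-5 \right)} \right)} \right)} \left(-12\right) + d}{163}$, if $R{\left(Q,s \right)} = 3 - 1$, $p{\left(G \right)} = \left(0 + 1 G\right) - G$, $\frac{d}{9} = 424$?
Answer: $\frac{3696}{163} \approx 22.675$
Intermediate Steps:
$d = 3816$ ($d = 9 \cdot 424 = 3816$)
$p{\left(G \right)} = 0$ ($p{\left(G \right)} = \left(0 + G\right) - G = G - G = 0$)
$R{\left(Q,s \right)} = 2$
$b{\left(n,H \right)} = 5 H$
$\frac{b{\left(4,R{\left(1,p{\left(-5 \right)} \right)} \right)} \left(-12\right) + d}{163} = \frac{5 \cdot 2 \left(-12\right) + 3816}{163} = \left(10 \left(-12\right) + 3816\right) \frac{1}{163} = \left(-120 + 3816\right) \frac{1}{163} = 3696 \cdot \frac{1}{163} = \frac{3696}{163}$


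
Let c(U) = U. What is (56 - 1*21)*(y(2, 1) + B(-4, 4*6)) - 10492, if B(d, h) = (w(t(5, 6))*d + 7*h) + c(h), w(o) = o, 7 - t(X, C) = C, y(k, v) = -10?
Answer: -4262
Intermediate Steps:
t(X, C) = 7 - C
B(d, h) = d + 8*h (B(d, h) = ((7 - 1*6)*d + 7*h) + h = ((7 - 6)*d + 7*h) + h = (1*d + 7*h) + h = (d + 7*h) + h = d + 8*h)
(56 - 1*21)*(y(2, 1) + B(-4, 4*6)) - 10492 = (56 - 1*21)*(-10 + (-4 + 8*(4*6))) - 10492 = (56 - 21)*(-10 + (-4 + 8*24)) - 10492 = 35*(-10 + (-4 + 192)) - 10492 = 35*(-10 + 188) - 10492 = 35*178 - 10492 = 6230 - 10492 = -4262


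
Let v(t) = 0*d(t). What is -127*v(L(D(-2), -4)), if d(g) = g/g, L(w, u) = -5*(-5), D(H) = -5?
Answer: 0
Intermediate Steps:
L(w, u) = 25
d(g) = 1
v(t) = 0 (v(t) = 0*1 = 0)
-127*v(L(D(-2), -4)) = -127*0 = 0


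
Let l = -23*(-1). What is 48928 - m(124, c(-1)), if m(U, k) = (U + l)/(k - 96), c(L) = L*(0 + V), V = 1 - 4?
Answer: 1516817/31 ≈ 48930.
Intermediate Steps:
V = -3
l = 23
c(L) = -3*L (c(L) = L*(0 - 3) = L*(-3) = -3*L)
m(U, k) = (23 + U)/(-96 + k) (m(U, k) = (U + 23)/(k - 96) = (23 + U)/(-96 + k))
48928 - m(124, c(-1)) = 48928 - (23 + 124)/(-96 - 3*(-1)) = 48928 - 147/(-96 + 3) = 48928 - 147/(-93) = 48928 - (-1)*147/93 = 48928 - 1*(-49/31) = 48928 + 49/31 = 1516817/31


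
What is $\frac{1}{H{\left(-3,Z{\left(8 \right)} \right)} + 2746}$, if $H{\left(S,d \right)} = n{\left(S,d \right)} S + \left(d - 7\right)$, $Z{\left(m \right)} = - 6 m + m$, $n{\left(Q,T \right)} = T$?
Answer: $\frac{1}{2819} \approx 0.00035474$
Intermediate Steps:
$Z{\left(m \right)} = - 5 m$
$H{\left(S,d \right)} = -7 + d + S d$ ($H{\left(S,d \right)} = d S + \left(d - 7\right) = S d + \left(-7 + d\right) = -7 + d + S d$)
$\frac{1}{H{\left(-3,Z{\left(8 \right)} \right)} + 2746} = \frac{1}{\left(-7 - 40 - 3 \left(\left(-5\right) 8\right)\right) + 2746} = \frac{1}{\left(-7 - 40 - -120\right) + 2746} = \frac{1}{\left(-7 - 40 + 120\right) + 2746} = \frac{1}{73 + 2746} = \frac{1}{2819}$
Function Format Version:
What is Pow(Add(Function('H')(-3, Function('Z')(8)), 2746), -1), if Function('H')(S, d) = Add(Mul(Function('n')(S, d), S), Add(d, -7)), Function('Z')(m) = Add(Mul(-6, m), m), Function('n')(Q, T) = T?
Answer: Rational(1, 2819) ≈ 0.00035474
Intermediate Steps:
Function('Z')(m) = Mul(-5, m)
Function('H')(S, d) = Add(-7, d, Mul(S, d)) (Function('H')(S, d) = Add(Mul(d, S), Add(d, -7)) = Add(Mul(S, d), Add(-7, d)) = Add(-7, d, Mul(S, d)))
Pow(Add(Function('H')(-3, Function('Z')(8)), 2746), -1) = Pow(Add(Add(-7, Mul(-5, 8), Mul(-3, Mul(-5, 8))), 2746), -1) = Pow(Add(Add(-7, -40, Mul(-3, -40)), 2746), -1) = Pow(Add(Add(-7, -40, 120), 2746), -1) = Pow(Add(73, 2746), -1) = Pow(2819, -1) = Rational(1, 2819)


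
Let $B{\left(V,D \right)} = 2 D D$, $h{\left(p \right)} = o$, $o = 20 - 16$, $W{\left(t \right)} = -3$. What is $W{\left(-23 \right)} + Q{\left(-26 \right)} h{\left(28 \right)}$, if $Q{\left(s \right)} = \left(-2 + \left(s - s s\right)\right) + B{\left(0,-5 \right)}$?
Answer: $-2619$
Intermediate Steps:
$o = 4$ ($o = 20 - 16 = 4$)
$h{\left(p \right)} = 4$
$B{\left(V,D \right)} = 2 D^{2}$
$Q{\left(s \right)} = 48 + s - s^{2}$ ($Q{\left(s \right)} = \left(-2 + \left(s - s s\right)\right) + 2 \left(-5\right)^{2} = \left(-2 - \left(s^{2} - s\right)\right) + 2 \cdot 25 = \left(-2 + s - s^{2}\right) + 50 = 48 + s - s^{2}$)
$W{\left(-23 \right)} + Q{\left(-26 \right)} h{\left(28 \right)} = -3 + \left(48 - 26 - \left(-26\right)^{2}\right) 4 = -3 + \left(48 - 26 - 676\right) 4 = -3 - 2616 = -2619$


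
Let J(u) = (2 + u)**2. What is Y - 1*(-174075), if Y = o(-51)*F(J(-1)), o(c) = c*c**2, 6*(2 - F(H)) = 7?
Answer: 127065/2 ≈ 63533.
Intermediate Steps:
F(H) = 5/6 (F(H) = 2 - 1/6*7 = 2 - 7/6 = 5/6)
o(c) = c**3
Y = -221085/2 (Y = (-51)**3*(5/6) = -132651*5/6 = -221085/2 ≈ -1.1054e+5)
Y - 1*(-174075) = -221085/2 - 1*(-174075) = -221085/2 + 174075 = 127065/2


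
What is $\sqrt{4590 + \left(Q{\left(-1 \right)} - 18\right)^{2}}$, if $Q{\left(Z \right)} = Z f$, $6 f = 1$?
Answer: $\frac{\sqrt{177121}}{6} \approx 70.143$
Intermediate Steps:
$f = \frac{1}{6}$ ($f = \frac{1}{6} \cdot 1 = \frac{1}{6} \approx 0.16667$)
$Q{\left(Z \right)} = \frac{Z}{6}$ ($Q{\left(Z \right)} = Z \frac{1}{6} = \frac{Z}{6}$)
$\sqrt{4590 + \left(Q{\left(-1 \right)} - 18\right)^{2}} = \sqrt{4590 + \left(\frac{1}{6} \left(-1\right) - 18\right)^{2}} = \sqrt{4590 + \left(- \frac{1}{6} - 18\right)^{2}} = \sqrt{4590 + \left(- \frac{109}{6}\right)^{2}} = \sqrt{4590 + \frac{11881}{36}} = \sqrt{\frac{177121}{36}} = \frac{\sqrt{177121}}{6}$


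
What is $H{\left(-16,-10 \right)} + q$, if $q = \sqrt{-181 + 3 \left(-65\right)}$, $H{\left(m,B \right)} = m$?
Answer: $-16 + 2 i \sqrt{94} \approx -16.0 + 19.391 i$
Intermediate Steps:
$q = 2 i \sqrt{94}$ ($q = \sqrt{-181 - 195} = \sqrt{-376} = 2 i \sqrt{94} \approx 19.391 i$)
$H{\left(-16,-10 \right)} + q = -16 + 2 i \sqrt{94}$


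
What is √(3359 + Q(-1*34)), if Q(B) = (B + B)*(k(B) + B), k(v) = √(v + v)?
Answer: √(5671 - 136*I*√17) ≈ 75.398 - 3.7186*I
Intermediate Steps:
k(v) = √2*√v (k(v) = √(2*v) = √2*√v)
Q(B) = 2*B*(B + √2*√B) (Q(B) = (B + B)*(√2*√B + B) = (2*B)*(B + √2*√B) = 2*B*(B + √2*√B))
√(3359 + Q(-1*34)) = √(3359 + 2*(-1*34)*(-1*34 + √2*√(-1*34))) = √(3359 + 2*(-34)*(-34 + √2*√(-34))) = √(3359 + 2*(-34)*(-34 + √2*(I*√34))) = √(3359 + 2*(-34)*(-34 + 2*I*√17)) = √(3359 + (2312 - 136*I*√17)) = √(5671 - 136*I*√17)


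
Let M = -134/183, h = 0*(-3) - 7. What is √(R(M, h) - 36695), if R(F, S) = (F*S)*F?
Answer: I*√1229004547/183 ≈ 191.57*I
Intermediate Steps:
h = -7 (h = 0 - 7 = -7)
M = -134/183 (M = -134*1/183 = -134/183 ≈ -0.73224)
R(F, S) = S*F²
√(R(M, h) - 36695) = √(-7*(-134/183)² - 36695) = √(-7*17956/33489 - 36695) = √(-125692/33489 - 36695) = √(-1229004547/33489) = I*√1229004547/183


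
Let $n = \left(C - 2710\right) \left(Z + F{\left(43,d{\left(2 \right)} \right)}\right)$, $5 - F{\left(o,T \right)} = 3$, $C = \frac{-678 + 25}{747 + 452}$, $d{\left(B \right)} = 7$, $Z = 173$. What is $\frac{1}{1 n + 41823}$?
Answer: $- \frac{1199}{518594248} \approx -2.312 \cdot 10^{-6}$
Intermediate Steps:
$C = - \frac{653}{1199} \approx -0.54462$
$F{\left(o,T \right)} = 2$ ($F{\left(o,T \right)} = 5 - 3 = 2$)
$n = - \frac{568740025}{1199}$ ($n = \left(- \frac{653}{1199} - 2710\right) \left(173 + 2\right) = \left(- \frac{3249943}{1199}\right) 175 = - \frac{568740025}{1199} \approx -4.7435 \cdot 10^{5}$)
$\frac{1}{1 n + 41823} = \frac{1}{1 \left(- \frac{568740025}{1199}\right) + 41823} = \frac{1}{- \frac{568740025}{1199} + 41823} = \frac{1}{- \frac{518594248}{1199}} = - \frac{1199}{518594248}$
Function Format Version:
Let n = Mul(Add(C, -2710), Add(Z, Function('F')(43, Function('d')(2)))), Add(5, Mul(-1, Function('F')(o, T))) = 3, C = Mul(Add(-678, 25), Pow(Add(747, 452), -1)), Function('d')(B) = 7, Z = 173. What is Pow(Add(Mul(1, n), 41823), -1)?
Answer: Rational(-1199, 518594248) ≈ -2.3120e-6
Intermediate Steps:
C = Rational(-653, 1199) (C = Mul(-653, Pow(1199, -1)) = Mul(-653, Rational(1, 1199)) = Rational(-653, 1199) ≈ -0.54462)
Function('F')(o, T) = 2 (Function('F')(o, T) = Add(5, Mul(-1, 3)) = Add(5, -3) = 2)
n = Rational(-568740025, 1199) (n = Mul(Add(Rational(-653, 1199), -2710), Add(173, 2)) = Mul(Rational(-3249943, 1199), 175) = Rational(-568740025, 1199) ≈ -4.7435e+5)
Pow(Add(Mul(1, n), 41823), -1) = Pow(Add(Mul(1, Rational(-568740025, 1199)), 41823), -1) = Pow(Add(Rational(-568740025, 1199), 41823), -1) = Pow(Rational(-518594248, 1199), -1) = Rational(-1199, 518594248)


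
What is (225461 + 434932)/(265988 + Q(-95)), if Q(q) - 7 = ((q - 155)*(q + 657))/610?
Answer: 40283973/16211645 ≈ 2.4849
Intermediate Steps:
Q(q) = 7 + (-155 + q)*(657 + q)/610 (Q(q) = 7 + ((q - 155)*(q + 657))/610 = 7 + ((-155 + q)*(657 + q))*(1/610) = 7 + (-155 + q)*(657 + q)/610)
(225461 + 434932)/(265988 + Q(-95)) = (225461 + 434932)/(265988 + (-19513/122 + (1/610)*(-95)**2 + (251/305)*(-95))) = 660393/(265988 + (-19513/122 + (1/610)*9025 - 4769/61)) = 660393/(265988 + (-19513/122 + 1805/122 - 4769/61)) = 660393/(265988 - 13623/61) = 660393/(16211645/61) = 660393*(61/16211645) = 40283973/16211645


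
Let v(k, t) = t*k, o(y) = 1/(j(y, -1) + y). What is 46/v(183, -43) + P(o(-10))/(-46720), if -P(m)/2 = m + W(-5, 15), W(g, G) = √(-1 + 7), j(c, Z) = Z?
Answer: -11828029/2022018240 + √6/23360 ≈ -0.0057448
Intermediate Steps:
o(y) = 1/(-1 + y)
W(g, G) = √6
v(k, t) = k*t
P(m) = -2*m - 2*√6 (P(m) = -2*(m + √6) = -2*m - 2*√6)
46/v(183, -43) + P(o(-10))/(-46720) = 46/((183*(-43))) + (-2/(-1 - 10) - 2*√6)/(-46720) = 46/(-7869) + (-2/(-11) - 2*√6)*(-1/46720) = 46*(-1/7869) + (-2*(-1/11) - 2*√6)*(-1/46720) = -46/7869 + (2/11 - 2*√6)*(-1/46720) = -46/7869 + (-1/256960 + √6/23360) = -11828029/2022018240 + √6/23360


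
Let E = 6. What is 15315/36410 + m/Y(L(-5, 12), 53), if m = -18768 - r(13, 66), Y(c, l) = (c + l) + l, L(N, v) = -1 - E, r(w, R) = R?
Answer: -4146847/21846 ≈ -189.82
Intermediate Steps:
L(N, v) = -7 (L(N, v) = -1 - 1*6 = -1 - 6 = -7)
Y(c, l) = c + 2*l
m = -18834 (m = -18768 - 1*66 = -18768 - 66 = -18834)
15315/36410 + m/Y(L(-5, 12), 53) = 15315/36410 - 18834/(-7 + 2*53) = 15315*(1/36410) - 18834/(-7 + 106) = 3063/7282 - 18834/99 = 3063/7282 - 18834*1/99 = 3063/7282 - 6278/33 = -4146847/21846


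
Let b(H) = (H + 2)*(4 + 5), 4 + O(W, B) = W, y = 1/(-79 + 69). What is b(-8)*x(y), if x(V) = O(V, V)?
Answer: 1107/5 ≈ 221.40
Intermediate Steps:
y = -⅒ (y = 1/(-10) = -⅒ ≈ -0.10000)
O(W, B) = -4 + W
b(H) = 18 + 9*H (b(H) = (2 + H)*9 = 18 + 9*H)
x(V) = -4 + V
b(-8)*x(y) = (18 + 9*(-8))*(-4 - ⅒) = (18 - 72)*(-41/10) = -54*(-41/10) = 1107/5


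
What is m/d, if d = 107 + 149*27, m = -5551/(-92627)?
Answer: 793/54649930 ≈ 1.4511e-5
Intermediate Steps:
m = 5551/92627 (m = -5551*(-1/92627) = 5551/92627 ≈ 0.059929)
d = 4130 (d = 107 + 4023 = 4130)
m/d = (5551/92627)/4130 = (5551/92627)*(1/4130) = 793/54649930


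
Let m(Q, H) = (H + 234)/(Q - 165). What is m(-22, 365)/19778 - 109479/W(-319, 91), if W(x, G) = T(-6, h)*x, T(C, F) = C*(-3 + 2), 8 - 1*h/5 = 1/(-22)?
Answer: 105774661/1849243 ≈ 57.199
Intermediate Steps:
h = 885/22 (h = 40 - 5/(-22) = 40 - 5*(-1/22) = 40 + 5/22 = 885/22 ≈ 40.227)
T(C, F) = -C (T(C, F) = C*(-1) = -C)
m(Q, H) = (234 + H)/(-165 + Q)
W(x, G) = 6*x (W(x, G) = (-1*(-6))*x = 6*x)
m(-22, 365)/19778 - 109479/W(-319, 91) = ((234 + 365)/(-165 - 22))/19778 - 109479/(6*(-319)) = (599/(-187))*(1/19778) - 109479/(-1914) = -1/187*599*(1/19778) - 109479*(-1/1914) = -599/187*1/19778 + 36493/638 = -599/3698486 + 36493/638 = 105774661/1849243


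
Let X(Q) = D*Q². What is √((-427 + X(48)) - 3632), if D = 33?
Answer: 3*√7997 ≈ 268.28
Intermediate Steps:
X(Q) = 33*Q²
√((-427 + X(48)) - 3632) = √((-427 + 33*48²) - 3632) = √((-427 + 33*2304) - 3632) = √((-427 + 76032) - 3632) = √(75605 - 3632) = √71973 = 3*√7997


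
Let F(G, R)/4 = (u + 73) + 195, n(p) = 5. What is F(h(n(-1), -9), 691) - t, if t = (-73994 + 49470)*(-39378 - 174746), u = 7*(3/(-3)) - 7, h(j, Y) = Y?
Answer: -5251175960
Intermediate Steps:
u = -14 (u = 7*(3*(-1/3)) - 7 = 7*(-1) - 7 = -7 - 7 = -14)
F(G, R) = 1016 (F(G, R) = 4*((-14 + 73) + 195) = 4*(59 + 195) = 4*254 = 1016)
t = 5251176976 (t = -24524*(-214124) = 5251176976)
F(h(n(-1), -9), 691) - t = 1016 - 1*5251176976 = 1016 - 5251176976 = -5251175960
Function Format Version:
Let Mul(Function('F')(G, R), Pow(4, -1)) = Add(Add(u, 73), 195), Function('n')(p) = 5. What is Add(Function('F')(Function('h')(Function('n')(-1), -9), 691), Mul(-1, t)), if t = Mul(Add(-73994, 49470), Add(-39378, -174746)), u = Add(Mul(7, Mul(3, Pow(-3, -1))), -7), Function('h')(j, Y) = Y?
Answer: -5251175960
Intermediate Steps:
u = -14 (u = Add(Mul(7, Mul(3, Rational(-1, 3))), -7) = Add(Mul(7, -1), -7) = Add(-7, -7) = -14)
Function('F')(G, R) = 1016 (Function('F')(G, R) = Mul(4, Add(Add(-14, 73), 195)) = Mul(4, Add(59, 195)) = Mul(4, 254) = 1016)
t = 5251176976 (t = Mul(-24524, -214124) = 5251176976)
Add(Function('F')(Function('h')(Function('n')(-1), -9), 691), Mul(-1, t)) = Add(1016, Mul(-1, 5251176976)) = Add(1016, -5251176976) = -5251175960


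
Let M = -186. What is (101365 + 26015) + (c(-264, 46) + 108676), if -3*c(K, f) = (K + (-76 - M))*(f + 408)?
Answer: 778084/3 ≈ 2.5936e+5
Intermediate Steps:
c(K, f) = -(110 + K)*(408 + f)/3 (c(K, f) = -(K + (-76 - 1*(-186)))*(f + 408)/3 = -(K + (-76 + 186))*(408 + f)/3 = -(K + 110)*(408 + f)/3 = -(110 + K)*(408 + f)/3)
(101365 + 26015) + (c(-264, 46) + 108676) = (101365 + 26015) + ((-14960 - 136*(-264) - 110/3*46 - ⅓*(-264)*46) + 108676) = 127380 + ((-14960 + 35904 - 5060/3 + 4048) + 108676) = 127380 + (69916/3 + 108676) = 127380 + 395944/3 = 778084/3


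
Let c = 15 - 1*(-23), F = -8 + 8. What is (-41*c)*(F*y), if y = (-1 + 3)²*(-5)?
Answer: 0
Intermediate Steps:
F = 0
y = -20 (y = 2²*(-5) = 4*(-5) = -20)
c = 38 (c = 15 + 23 = 38)
(-41*c)*(F*y) = (-41*38)*(0*(-20)) = -1558*0 = 0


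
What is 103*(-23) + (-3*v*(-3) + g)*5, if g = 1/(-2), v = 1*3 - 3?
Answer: -4743/2 ≈ -2371.5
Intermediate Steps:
v = 0 (v = 3 - 3 = 0)
g = -1/2 ≈ -0.50000
103*(-23) + (-3*v*(-3) + g)*5 = 103*(-23) + (-3*0*(-3) - 1/2)*5 = -2369 + (0*(-3) - 1/2)*5 = -2369 + (0 - 1/2)*5 = -2369 - 1/2*5 = -2369 - 5/2 = -4743/2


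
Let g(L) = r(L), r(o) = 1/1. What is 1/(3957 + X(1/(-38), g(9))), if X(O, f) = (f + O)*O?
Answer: 1444/5713871 ≈ 0.00025272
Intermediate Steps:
r(o) = 1
g(L) = 1
X(O, f) = O*(O + f) (X(O, f) = (O + f)*O = O*(O + f))
1/(3957 + X(1/(-38), g(9))) = 1/(3957 + (1/(-38) + 1)/(-38)) = 1/(3957 - (-1/38 + 1)/38) = 1/(3957 - 1/38*37/38) = 1/(3957 - 37/1444) = 1/(5713871/1444) = 1444/5713871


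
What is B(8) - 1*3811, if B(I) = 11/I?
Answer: -30477/8 ≈ -3809.6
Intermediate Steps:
B(8) - 1*3811 = 11/8 - 1*3811 = 11*(⅛) - 3811 = 11/8 - 3811 = -30477/8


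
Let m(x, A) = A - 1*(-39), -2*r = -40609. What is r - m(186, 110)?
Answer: 40311/2 ≈ 20156.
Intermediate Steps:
r = 40609/2 (r = -½*(-40609) = 40609/2 ≈ 20305.)
m(x, A) = 39 + A (m(x, A) = A + 39 = 39 + A)
r - m(186, 110) = 40609/2 - (39 + 110) = 40609/2 - 1*149 = 40609/2 - 149 = 40311/2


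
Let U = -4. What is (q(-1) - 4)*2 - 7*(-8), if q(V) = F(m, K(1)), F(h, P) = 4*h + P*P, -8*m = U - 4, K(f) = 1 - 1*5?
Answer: 88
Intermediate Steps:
K(f) = -4 (K(f) = 1 - 5 = -4)
m = 1 (m = -(-4 - 4)/8 = -1/8*(-8) = 1)
F(h, P) = P**2 + 4*h (F(h, P) = 4*h + P**2 = P**2 + 4*h)
q(V) = 20 (q(V) = (-4)**2 + 4*1 = 16 + 4 = 20)
(q(-1) - 4)*2 - 7*(-8) = (20 - 4)*2 - 7*(-8) = 16*2 + 56 = 32 + 56 = 88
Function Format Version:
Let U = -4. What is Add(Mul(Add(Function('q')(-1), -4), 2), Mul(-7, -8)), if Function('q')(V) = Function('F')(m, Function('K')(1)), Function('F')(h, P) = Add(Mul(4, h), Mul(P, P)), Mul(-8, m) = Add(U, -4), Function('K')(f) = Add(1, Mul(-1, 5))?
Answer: 88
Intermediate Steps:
Function('K')(f) = -4 (Function('K')(f) = Add(1, -5) = -4)
m = 1 (m = Mul(Rational(-1, 8), Add(-4, -4)) = Mul(Rational(-1, 8), -8) = 1)
Function('F')(h, P) = Add(Pow(P, 2), Mul(4, h)) (Function('F')(h, P) = Add(Mul(4, h), Pow(P, 2)) = Add(Pow(P, 2), Mul(4, h)))
Function('q')(V) = 20 (Function('q')(V) = Add(Pow(-4, 2), Mul(4, 1)) = Add(16, 4) = 20)
Add(Mul(Add(Function('q')(-1), -4), 2), Mul(-7, -8)) = Add(Mul(Add(20, -4), 2), Mul(-7, -8)) = Add(Mul(16, 2), 56) = Add(32, 56) = 88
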